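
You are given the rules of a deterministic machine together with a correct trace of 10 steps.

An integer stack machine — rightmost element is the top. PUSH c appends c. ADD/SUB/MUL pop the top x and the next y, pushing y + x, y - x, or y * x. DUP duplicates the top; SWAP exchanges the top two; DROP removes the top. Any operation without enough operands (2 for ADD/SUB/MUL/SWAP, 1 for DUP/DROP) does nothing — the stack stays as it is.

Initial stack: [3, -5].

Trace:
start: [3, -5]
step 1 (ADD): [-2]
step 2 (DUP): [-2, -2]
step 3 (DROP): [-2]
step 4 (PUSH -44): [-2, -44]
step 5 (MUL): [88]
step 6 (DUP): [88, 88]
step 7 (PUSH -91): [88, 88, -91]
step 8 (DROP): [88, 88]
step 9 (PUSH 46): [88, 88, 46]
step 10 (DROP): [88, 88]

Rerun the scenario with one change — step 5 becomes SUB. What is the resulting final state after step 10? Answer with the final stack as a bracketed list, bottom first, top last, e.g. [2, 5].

(re-executing from step 5 with the substitution; state before step 5: [-2, -44])
step 5 (SUB): [42]
step 6 (DUP): [42, 42]
step 7 (PUSH -91): [42, 42, -91]
step 8 (DROP): [42, 42]
step 9 (PUSH 46): [42, 42, 46]
step 10 (DROP): [42, 42]

[42, 42]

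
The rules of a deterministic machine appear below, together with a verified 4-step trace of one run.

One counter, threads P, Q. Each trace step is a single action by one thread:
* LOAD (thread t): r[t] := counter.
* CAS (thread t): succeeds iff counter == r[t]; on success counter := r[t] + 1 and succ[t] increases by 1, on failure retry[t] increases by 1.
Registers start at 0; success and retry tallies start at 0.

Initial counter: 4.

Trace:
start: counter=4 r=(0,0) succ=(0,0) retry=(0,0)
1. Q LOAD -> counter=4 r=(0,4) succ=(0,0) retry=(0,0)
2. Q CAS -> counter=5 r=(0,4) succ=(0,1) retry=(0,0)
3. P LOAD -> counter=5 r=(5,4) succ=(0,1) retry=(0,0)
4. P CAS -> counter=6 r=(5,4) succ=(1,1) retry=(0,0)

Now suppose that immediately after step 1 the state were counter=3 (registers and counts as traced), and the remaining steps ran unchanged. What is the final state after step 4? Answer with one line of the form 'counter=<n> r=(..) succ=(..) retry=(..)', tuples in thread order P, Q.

state after step 1 := counter=3 r=(0,4) succ=(0,0) retry=(0,0)
2. Q CAS -> counter=3 r=(0,4) succ=(0,0) retry=(0,1)
3. P LOAD -> counter=3 r=(3,4) succ=(0,0) retry=(0,1)
4. P CAS -> counter=4 r=(3,4) succ=(1,0) retry=(0,1)

counter=4 r=(3,4) succ=(1,0) retry=(0,1)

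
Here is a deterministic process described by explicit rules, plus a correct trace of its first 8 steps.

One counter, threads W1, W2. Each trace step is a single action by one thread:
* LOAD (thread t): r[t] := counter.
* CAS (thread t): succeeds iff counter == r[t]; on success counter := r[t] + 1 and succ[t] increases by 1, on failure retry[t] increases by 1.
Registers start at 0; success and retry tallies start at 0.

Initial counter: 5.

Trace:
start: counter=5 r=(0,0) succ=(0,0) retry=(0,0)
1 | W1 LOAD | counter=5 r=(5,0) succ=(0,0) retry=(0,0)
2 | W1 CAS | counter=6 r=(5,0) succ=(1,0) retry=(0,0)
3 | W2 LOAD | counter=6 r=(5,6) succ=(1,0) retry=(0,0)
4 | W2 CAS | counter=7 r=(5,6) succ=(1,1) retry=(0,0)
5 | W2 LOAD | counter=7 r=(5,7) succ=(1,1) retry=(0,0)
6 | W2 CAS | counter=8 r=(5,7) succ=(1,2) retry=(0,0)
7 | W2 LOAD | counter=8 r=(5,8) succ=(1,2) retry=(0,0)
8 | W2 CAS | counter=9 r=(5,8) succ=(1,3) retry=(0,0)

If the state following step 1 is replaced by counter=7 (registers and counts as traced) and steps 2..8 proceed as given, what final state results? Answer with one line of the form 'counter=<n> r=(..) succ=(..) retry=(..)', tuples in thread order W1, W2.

counter=10 r=(5,9) succ=(0,3) retry=(1,0)

state after step 1 := counter=7 r=(5,0) succ=(0,0) retry=(0,0)
2 | W1 CAS | counter=7 r=(5,0) succ=(0,0) retry=(1,0)
3 | W2 LOAD | counter=7 r=(5,7) succ=(0,0) retry=(1,0)
4 | W2 CAS | counter=8 r=(5,7) succ=(0,1) retry=(1,0)
5 | W2 LOAD | counter=8 r=(5,8) succ=(0,1) retry=(1,0)
6 | W2 CAS | counter=9 r=(5,8) succ=(0,2) retry=(1,0)
7 | W2 LOAD | counter=9 r=(5,9) succ=(0,2) retry=(1,0)
8 | W2 CAS | counter=10 r=(5,9) succ=(0,3) retry=(1,0)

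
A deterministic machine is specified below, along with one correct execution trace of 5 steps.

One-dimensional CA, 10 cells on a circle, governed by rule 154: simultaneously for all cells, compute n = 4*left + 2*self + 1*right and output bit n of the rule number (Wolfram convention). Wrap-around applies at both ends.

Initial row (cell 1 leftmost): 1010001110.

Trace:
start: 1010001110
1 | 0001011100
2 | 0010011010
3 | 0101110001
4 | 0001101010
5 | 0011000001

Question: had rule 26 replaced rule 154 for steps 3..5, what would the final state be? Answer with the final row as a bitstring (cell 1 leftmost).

0010110001

(re-executing steps 3..5 under rule 26; state before step 3: 0010011010)
3 | 0101110001
4 | 0001001010
5 | 0010110001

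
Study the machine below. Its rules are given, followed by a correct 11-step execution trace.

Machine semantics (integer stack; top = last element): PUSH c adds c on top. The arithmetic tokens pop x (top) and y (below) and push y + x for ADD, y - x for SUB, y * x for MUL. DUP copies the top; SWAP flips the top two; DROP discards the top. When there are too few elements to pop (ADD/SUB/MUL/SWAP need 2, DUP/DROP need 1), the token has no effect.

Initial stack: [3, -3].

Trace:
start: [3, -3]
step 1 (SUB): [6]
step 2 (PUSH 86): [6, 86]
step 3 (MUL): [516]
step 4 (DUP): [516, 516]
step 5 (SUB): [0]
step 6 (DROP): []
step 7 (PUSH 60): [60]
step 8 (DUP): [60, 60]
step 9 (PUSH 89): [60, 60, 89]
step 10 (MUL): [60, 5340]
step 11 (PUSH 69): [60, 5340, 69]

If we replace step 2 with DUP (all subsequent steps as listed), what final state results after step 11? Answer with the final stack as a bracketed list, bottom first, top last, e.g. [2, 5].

(re-executing from step 2 with the substitution; state before step 2: [6])
step 2 (DUP): [6, 6]
step 3 (MUL): [36]
step 4 (DUP): [36, 36]
step 5 (SUB): [0]
step 6 (DROP): []
step 7 (PUSH 60): [60]
step 8 (DUP): [60, 60]
step 9 (PUSH 89): [60, 60, 89]
step 10 (MUL): [60, 5340]
step 11 (PUSH 69): [60, 5340, 69]

[60, 5340, 69]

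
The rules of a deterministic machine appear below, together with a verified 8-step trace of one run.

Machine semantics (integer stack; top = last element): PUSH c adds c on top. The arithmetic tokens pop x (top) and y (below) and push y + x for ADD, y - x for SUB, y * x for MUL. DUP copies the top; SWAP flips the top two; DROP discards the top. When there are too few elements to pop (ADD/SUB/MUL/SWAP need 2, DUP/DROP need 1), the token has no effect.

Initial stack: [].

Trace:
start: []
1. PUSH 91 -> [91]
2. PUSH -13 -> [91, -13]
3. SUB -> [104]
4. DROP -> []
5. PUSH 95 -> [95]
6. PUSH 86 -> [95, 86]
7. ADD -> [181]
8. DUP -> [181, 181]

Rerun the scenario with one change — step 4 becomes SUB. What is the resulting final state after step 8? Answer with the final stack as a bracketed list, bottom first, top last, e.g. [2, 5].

(re-executing from step 4 with the substitution; state before step 4: [104])
4. SUB -> [104]
5. PUSH 95 -> [104, 95]
6. PUSH 86 -> [104, 95, 86]
7. ADD -> [104, 181]
8. DUP -> [104, 181, 181]

[104, 181, 181]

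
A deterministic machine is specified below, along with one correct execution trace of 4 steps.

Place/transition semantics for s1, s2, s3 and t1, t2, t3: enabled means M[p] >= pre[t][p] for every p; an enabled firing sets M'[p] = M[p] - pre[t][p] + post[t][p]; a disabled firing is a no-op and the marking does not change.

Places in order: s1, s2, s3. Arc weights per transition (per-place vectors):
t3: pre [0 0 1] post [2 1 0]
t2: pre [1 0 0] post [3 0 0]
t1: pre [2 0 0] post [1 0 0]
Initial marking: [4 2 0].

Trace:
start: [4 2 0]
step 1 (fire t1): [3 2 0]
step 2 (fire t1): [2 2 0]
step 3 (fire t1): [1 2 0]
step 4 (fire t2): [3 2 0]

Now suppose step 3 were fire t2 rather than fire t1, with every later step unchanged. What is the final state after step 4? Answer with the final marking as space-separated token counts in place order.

6 2 0

(re-executing from step 3 with the substitution; state before step 3: [2 2 0])
step 3 (fire t2): [4 2 0]
step 4 (fire t2): [6 2 0]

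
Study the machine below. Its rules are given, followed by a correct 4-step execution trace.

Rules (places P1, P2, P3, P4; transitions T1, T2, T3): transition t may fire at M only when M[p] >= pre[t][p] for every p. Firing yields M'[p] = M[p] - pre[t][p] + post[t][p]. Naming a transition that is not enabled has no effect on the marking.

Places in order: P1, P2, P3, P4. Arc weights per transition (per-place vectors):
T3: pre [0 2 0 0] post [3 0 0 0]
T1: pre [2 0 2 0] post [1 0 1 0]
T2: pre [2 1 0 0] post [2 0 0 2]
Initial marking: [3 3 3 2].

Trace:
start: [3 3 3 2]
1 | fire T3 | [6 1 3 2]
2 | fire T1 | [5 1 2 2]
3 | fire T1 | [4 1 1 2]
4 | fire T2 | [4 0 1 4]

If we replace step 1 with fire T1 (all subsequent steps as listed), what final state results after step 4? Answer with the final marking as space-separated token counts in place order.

1 3 1 2

(re-executing from step 1 with the substitution; state before step 1: [3 3 3 2])
1 | fire T1 | [2 3 2 2]
2 | fire T1 | [1 3 1 2]
3 | fire T1 | [1 3 1 2]
4 | fire T2 | [1 3 1 2]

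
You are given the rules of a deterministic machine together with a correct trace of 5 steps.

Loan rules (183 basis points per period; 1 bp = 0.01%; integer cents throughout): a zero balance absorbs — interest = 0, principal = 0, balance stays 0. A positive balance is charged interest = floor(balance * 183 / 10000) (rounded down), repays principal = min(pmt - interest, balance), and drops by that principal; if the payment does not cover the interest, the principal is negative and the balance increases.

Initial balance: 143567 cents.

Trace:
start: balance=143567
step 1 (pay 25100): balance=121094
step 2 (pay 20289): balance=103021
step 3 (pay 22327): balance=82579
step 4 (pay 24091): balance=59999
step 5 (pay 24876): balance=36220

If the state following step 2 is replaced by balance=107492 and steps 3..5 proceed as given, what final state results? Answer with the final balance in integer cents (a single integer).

state after step 2 := balance=107492
step 3 (pay 22327): balance=87132
step 4 (pay 24091): balance=64635
step 5 (pay 24876): balance=40941

40941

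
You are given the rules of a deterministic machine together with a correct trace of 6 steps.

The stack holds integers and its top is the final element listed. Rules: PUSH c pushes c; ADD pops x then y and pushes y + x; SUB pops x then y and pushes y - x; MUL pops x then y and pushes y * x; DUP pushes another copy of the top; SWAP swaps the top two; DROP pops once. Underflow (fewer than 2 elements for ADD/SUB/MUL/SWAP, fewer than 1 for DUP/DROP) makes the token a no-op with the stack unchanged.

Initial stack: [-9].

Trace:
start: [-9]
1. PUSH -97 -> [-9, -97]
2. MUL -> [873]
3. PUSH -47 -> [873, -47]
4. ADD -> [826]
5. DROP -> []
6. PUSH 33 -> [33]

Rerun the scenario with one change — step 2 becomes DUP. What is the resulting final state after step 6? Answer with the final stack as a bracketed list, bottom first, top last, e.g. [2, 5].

[-9, -97, 33]

(re-executing from step 2 with the substitution; state before step 2: [-9, -97])
2. DUP -> [-9, -97, -97]
3. PUSH -47 -> [-9, -97, -97, -47]
4. ADD -> [-9, -97, -144]
5. DROP -> [-9, -97]
6. PUSH 33 -> [-9, -97, 33]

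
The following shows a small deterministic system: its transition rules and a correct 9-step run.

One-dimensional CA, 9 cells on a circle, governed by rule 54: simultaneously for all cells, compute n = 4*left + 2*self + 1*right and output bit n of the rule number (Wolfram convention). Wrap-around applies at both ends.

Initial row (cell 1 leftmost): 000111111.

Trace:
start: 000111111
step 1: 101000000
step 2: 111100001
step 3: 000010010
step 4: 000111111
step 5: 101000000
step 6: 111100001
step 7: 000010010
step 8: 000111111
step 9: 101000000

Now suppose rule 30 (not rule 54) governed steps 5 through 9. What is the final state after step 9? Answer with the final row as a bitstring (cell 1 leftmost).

(re-executing steps 5..9 under rule 30; state before step 5: 000111111)
step 5: 101100000
step 6: 101010001
step 7: 001011011
step 8: 111010010
step 9: 100011110

100011110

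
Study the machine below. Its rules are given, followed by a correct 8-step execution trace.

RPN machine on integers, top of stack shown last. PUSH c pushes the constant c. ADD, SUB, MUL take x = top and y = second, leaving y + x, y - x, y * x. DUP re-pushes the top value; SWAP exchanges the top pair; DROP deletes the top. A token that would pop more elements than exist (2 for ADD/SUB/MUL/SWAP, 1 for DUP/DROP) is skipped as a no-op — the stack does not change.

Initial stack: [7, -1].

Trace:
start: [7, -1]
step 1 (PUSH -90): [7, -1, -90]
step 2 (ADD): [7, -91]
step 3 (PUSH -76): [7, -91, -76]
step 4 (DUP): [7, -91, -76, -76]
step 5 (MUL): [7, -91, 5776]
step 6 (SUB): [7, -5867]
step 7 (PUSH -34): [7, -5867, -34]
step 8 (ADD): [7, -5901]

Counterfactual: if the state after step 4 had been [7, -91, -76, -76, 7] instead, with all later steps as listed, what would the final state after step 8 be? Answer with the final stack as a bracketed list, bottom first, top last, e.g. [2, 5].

[7, -91, 422]

state after step 4 := [7, -91, -76, -76, 7]
step 5 (MUL): [7, -91, -76, -532]
step 6 (SUB): [7, -91, 456]
step 7 (PUSH -34): [7, -91, 456, -34]
step 8 (ADD): [7, -91, 422]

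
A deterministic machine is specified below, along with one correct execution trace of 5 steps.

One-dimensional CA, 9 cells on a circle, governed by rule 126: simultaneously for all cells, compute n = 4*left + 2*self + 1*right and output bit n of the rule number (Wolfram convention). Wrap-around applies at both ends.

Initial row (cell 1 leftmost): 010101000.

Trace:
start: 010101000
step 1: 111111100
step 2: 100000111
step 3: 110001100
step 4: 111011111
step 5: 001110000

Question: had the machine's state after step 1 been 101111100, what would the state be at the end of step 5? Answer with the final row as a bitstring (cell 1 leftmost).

state after step 1 := 101111100
step 2: 111000111
step 3: 001101100
step 4: 011111110
step 5: 110000011

110000011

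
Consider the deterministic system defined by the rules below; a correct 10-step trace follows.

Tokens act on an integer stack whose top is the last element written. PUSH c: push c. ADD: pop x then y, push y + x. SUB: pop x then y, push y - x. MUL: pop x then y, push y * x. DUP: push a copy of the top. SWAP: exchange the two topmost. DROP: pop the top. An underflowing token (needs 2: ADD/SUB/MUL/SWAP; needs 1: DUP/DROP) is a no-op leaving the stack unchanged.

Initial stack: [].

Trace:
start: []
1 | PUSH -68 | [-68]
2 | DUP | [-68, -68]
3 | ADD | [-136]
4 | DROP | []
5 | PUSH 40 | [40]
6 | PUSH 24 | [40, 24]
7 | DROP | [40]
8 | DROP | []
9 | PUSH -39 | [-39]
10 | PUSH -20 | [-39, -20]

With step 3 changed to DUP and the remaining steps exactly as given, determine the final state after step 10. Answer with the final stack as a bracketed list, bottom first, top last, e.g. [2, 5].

[-68, -68, -39, -20]

(re-executing from step 3 with the substitution; state before step 3: [-68, -68])
3 | DUP | [-68, -68, -68]
4 | DROP | [-68, -68]
5 | PUSH 40 | [-68, -68, 40]
6 | PUSH 24 | [-68, -68, 40, 24]
7 | DROP | [-68, -68, 40]
8 | DROP | [-68, -68]
9 | PUSH -39 | [-68, -68, -39]
10 | PUSH -20 | [-68, -68, -39, -20]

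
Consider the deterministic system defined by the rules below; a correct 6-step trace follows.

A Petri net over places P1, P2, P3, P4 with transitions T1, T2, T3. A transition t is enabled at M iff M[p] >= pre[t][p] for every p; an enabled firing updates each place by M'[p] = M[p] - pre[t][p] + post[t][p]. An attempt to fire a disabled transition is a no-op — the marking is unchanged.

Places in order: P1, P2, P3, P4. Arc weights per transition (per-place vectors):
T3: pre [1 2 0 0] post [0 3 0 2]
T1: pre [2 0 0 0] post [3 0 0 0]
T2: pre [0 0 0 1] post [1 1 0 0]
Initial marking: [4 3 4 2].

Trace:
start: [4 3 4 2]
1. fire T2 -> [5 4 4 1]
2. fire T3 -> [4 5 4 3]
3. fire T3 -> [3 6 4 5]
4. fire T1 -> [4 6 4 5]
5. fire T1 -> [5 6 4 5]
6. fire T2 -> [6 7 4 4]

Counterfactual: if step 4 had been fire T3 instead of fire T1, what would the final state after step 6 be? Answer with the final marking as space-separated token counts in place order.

4 8 4 6

(re-executing from step 4 with the substitution; state before step 4: [3 6 4 5])
4. fire T3 -> [2 7 4 7]
5. fire T1 -> [3 7 4 7]
6. fire T2 -> [4 8 4 6]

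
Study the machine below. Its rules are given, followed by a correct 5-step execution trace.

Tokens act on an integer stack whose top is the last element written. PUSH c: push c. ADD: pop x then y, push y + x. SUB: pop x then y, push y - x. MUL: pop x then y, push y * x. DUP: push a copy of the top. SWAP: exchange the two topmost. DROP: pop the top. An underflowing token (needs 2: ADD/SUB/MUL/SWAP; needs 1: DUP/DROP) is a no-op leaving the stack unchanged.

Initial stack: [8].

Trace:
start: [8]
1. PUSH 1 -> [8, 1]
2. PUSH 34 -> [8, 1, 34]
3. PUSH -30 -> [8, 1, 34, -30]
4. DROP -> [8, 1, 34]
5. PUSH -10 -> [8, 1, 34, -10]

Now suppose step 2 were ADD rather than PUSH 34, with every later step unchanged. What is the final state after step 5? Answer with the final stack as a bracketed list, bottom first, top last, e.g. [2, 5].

(re-executing from step 2 with the substitution; state before step 2: [8, 1])
2. ADD -> [9]
3. PUSH -30 -> [9, -30]
4. DROP -> [9]
5. PUSH -10 -> [9, -10]

[9, -10]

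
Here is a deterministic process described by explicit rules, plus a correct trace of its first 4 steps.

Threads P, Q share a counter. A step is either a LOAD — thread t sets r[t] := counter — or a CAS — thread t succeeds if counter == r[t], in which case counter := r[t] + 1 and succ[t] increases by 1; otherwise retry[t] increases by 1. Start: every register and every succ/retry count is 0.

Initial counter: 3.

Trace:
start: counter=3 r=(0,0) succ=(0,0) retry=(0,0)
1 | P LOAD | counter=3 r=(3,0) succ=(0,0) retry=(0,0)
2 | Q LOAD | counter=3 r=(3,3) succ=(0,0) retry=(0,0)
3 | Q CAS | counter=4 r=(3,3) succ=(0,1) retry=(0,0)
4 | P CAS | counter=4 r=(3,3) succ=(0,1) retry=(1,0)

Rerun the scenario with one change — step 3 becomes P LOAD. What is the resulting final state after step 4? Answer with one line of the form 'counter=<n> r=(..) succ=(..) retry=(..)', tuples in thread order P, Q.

(re-executing from step 3 with the substitution; state before step 3: counter=3 r=(3,3) succ=(0,0) retry=(0,0))
3 | P LOAD | counter=3 r=(3,3) succ=(0,0) retry=(0,0)
4 | P CAS | counter=4 r=(3,3) succ=(1,0) retry=(0,0)

counter=4 r=(3,3) succ=(1,0) retry=(0,0)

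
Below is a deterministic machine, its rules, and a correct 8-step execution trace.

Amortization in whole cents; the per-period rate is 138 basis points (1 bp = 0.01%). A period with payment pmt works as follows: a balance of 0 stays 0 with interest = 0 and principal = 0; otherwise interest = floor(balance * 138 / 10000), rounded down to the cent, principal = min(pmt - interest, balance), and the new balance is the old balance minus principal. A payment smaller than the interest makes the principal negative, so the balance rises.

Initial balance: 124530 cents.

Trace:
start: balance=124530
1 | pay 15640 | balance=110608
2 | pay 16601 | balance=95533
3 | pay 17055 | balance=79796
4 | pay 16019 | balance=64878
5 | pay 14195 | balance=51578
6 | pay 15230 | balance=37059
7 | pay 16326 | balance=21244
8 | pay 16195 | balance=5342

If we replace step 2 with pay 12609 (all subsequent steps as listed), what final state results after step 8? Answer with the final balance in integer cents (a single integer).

(re-executing from step 2 with the substitution; state before step 2: balance=110608)
2 | pay 12609 | balance=99525
3 | pay 17055 | balance=83843
4 | pay 16019 | balance=68981
5 | pay 14195 | balance=55737
6 | pay 15230 | balance=41276
7 | pay 16326 | balance=25519
8 | pay 16195 | balance=9676

9676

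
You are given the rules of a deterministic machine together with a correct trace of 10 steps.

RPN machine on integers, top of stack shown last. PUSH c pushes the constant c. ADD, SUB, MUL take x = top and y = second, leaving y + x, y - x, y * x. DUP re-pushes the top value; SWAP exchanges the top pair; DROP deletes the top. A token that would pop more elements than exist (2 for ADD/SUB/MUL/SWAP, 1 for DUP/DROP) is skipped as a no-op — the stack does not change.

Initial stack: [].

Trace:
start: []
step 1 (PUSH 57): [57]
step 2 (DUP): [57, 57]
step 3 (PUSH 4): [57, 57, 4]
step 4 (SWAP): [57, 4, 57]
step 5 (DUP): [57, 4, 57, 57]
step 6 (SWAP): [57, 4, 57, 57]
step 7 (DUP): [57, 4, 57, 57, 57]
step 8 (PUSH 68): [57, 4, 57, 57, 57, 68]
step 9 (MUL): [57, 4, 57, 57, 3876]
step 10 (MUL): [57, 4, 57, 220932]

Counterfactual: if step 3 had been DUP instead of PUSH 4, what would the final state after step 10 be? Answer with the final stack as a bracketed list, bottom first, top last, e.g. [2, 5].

(re-executing from step 3 with the substitution; state before step 3: [57, 57])
step 3 (DUP): [57, 57, 57]
step 4 (SWAP): [57, 57, 57]
step 5 (DUP): [57, 57, 57, 57]
step 6 (SWAP): [57, 57, 57, 57]
step 7 (DUP): [57, 57, 57, 57, 57]
step 8 (PUSH 68): [57, 57, 57, 57, 57, 68]
step 9 (MUL): [57, 57, 57, 57, 3876]
step 10 (MUL): [57, 57, 57, 220932]

[57, 57, 57, 220932]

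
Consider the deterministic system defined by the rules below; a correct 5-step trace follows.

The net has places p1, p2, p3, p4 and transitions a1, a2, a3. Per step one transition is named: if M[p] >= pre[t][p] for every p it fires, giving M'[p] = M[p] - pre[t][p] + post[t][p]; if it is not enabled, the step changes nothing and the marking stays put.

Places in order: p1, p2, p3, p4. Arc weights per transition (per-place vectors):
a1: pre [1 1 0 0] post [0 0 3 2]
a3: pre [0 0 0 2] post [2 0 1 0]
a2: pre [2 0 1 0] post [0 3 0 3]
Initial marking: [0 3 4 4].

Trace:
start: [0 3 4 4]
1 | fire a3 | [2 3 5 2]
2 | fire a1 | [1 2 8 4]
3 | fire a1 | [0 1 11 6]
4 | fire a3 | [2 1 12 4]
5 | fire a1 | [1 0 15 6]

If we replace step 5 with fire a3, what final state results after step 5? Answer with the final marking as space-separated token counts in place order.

4 1 13 2

(re-executing from step 5 with the substitution; state before step 5: [2 1 12 4])
5 | fire a3 | [4 1 13 2]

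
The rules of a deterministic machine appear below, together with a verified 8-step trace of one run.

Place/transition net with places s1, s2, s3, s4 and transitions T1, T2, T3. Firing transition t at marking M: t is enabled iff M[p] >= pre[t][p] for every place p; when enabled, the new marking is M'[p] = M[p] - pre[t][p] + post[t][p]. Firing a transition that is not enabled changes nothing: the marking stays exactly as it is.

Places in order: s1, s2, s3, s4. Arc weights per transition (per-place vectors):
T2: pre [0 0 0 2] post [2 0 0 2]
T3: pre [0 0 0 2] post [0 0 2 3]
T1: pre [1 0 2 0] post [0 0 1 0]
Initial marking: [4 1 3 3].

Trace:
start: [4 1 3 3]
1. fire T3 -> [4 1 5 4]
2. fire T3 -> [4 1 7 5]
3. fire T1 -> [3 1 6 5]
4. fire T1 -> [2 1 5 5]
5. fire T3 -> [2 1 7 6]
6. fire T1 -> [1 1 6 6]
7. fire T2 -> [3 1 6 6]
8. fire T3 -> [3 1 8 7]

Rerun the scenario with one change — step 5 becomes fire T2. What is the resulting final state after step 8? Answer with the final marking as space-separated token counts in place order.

(re-executing from step 5 with the substitution; state before step 5: [2 1 5 5])
5. fire T2 -> [4 1 5 5]
6. fire T1 -> [3 1 4 5]
7. fire T2 -> [5 1 4 5]
8. fire T3 -> [5 1 6 6]

5 1 6 6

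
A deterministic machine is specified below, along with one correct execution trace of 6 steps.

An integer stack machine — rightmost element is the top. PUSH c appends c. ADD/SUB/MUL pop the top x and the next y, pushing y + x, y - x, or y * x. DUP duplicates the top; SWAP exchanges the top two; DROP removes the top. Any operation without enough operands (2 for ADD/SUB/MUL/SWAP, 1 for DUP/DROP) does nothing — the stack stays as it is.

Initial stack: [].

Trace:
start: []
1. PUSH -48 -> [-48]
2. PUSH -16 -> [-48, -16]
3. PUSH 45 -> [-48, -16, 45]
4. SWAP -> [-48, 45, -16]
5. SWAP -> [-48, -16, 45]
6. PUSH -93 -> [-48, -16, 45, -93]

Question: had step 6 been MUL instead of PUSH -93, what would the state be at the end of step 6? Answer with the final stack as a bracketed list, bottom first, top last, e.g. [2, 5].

[-48, -720]

(re-executing from step 6 with the substitution; state before step 6: [-48, -16, 45])
6. MUL -> [-48, -720]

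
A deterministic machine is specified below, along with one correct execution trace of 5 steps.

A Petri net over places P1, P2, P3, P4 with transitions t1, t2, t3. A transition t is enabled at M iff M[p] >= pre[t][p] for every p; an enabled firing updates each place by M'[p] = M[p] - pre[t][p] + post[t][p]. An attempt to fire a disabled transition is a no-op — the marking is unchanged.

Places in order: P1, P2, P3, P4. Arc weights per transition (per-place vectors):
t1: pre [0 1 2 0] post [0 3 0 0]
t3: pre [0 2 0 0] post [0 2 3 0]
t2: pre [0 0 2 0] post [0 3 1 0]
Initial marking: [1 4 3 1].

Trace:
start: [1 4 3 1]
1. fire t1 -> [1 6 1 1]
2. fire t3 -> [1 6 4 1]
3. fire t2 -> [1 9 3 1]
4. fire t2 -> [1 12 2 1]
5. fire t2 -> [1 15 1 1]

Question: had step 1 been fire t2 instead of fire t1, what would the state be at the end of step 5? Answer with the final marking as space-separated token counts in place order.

1 16 2 1

(re-executing from step 1 with the substitution; state before step 1: [1 4 3 1])
1. fire t2 -> [1 7 2 1]
2. fire t3 -> [1 7 5 1]
3. fire t2 -> [1 10 4 1]
4. fire t2 -> [1 13 3 1]
5. fire t2 -> [1 16 2 1]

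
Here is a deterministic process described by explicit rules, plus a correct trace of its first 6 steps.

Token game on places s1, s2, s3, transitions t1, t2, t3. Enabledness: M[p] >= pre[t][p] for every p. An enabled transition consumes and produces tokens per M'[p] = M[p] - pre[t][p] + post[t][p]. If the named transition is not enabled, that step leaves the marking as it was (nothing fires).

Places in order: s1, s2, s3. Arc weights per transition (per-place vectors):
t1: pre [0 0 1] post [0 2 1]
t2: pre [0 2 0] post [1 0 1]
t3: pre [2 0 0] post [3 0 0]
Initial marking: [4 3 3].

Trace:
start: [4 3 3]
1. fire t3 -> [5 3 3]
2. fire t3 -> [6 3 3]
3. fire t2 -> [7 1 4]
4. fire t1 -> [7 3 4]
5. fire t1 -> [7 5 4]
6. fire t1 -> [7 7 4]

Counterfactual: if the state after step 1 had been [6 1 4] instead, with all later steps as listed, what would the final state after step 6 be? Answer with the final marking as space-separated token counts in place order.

7 7 4

state after step 1 := [6 1 4]
2. fire t3 -> [7 1 4]
3. fire t2 -> [7 1 4]
4. fire t1 -> [7 3 4]
5. fire t1 -> [7 5 4]
6. fire t1 -> [7 7 4]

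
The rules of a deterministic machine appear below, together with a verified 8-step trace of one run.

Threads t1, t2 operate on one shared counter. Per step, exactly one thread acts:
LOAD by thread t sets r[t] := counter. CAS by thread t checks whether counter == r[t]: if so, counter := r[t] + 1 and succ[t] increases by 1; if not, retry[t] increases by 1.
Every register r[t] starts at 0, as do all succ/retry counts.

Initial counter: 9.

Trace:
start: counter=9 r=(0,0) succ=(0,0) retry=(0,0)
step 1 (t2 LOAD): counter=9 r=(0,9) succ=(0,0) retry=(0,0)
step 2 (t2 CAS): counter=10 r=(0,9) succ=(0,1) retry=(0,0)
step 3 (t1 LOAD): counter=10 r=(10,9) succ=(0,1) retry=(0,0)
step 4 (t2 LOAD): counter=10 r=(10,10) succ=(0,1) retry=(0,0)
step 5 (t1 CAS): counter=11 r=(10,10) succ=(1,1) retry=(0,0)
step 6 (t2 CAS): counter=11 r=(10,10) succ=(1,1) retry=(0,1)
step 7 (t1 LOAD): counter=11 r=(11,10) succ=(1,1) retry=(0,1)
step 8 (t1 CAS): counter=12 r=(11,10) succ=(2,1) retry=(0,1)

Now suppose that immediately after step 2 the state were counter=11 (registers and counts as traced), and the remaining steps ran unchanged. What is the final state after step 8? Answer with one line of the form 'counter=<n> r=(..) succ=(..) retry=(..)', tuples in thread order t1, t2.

counter=13 r=(12,11) succ=(2,1) retry=(0,1)

state after step 2 := counter=11 r=(0,9) succ=(0,1) retry=(0,0)
step 3 (t1 LOAD): counter=11 r=(11,9) succ=(0,1) retry=(0,0)
step 4 (t2 LOAD): counter=11 r=(11,11) succ=(0,1) retry=(0,0)
step 5 (t1 CAS): counter=12 r=(11,11) succ=(1,1) retry=(0,0)
step 6 (t2 CAS): counter=12 r=(11,11) succ=(1,1) retry=(0,1)
step 7 (t1 LOAD): counter=12 r=(12,11) succ=(1,1) retry=(0,1)
step 8 (t1 CAS): counter=13 r=(12,11) succ=(2,1) retry=(0,1)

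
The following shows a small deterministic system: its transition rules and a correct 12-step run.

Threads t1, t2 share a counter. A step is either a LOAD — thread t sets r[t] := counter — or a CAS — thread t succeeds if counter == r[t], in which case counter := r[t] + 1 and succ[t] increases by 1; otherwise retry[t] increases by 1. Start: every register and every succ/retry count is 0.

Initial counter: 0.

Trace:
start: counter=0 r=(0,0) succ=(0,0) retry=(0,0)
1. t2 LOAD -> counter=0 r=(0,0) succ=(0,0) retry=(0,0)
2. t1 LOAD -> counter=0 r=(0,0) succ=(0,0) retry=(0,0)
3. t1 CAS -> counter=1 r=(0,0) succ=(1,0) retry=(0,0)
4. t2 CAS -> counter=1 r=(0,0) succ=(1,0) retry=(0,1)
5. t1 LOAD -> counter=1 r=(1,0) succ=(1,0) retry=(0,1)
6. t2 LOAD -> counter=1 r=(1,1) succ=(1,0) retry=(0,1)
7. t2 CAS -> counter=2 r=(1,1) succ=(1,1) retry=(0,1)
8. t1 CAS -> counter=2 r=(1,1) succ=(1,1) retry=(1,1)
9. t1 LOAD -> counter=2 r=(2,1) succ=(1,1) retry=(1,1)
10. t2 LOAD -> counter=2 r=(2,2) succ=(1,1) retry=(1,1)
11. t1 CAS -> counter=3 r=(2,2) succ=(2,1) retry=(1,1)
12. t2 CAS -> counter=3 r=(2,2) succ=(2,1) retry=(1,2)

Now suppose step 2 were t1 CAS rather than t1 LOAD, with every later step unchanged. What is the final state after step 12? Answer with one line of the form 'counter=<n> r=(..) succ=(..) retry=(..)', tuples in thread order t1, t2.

counter=3 r=(2,2) succ=(2,1) retry=(2,2)

(re-executing from step 2 with the substitution; state before step 2: counter=0 r=(0,0) succ=(0,0) retry=(0,0))
2. t1 CAS -> counter=1 r=(0,0) succ=(1,0) retry=(0,0)
3. t1 CAS -> counter=1 r=(0,0) succ=(1,0) retry=(1,0)
4. t2 CAS -> counter=1 r=(0,0) succ=(1,0) retry=(1,1)
5. t1 LOAD -> counter=1 r=(1,0) succ=(1,0) retry=(1,1)
6. t2 LOAD -> counter=1 r=(1,1) succ=(1,0) retry=(1,1)
7. t2 CAS -> counter=2 r=(1,1) succ=(1,1) retry=(1,1)
8. t1 CAS -> counter=2 r=(1,1) succ=(1,1) retry=(2,1)
9. t1 LOAD -> counter=2 r=(2,1) succ=(1,1) retry=(2,1)
10. t2 LOAD -> counter=2 r=(2,2) succ=(1,1) retry=(2,1)
11. t1 CAS -> counter=3 r=(2,2) succ=(2,1) retry=(2,1)
12. t2 CAS -> counter=3 r=(2,2) succ=(2,1) retry=(2,2)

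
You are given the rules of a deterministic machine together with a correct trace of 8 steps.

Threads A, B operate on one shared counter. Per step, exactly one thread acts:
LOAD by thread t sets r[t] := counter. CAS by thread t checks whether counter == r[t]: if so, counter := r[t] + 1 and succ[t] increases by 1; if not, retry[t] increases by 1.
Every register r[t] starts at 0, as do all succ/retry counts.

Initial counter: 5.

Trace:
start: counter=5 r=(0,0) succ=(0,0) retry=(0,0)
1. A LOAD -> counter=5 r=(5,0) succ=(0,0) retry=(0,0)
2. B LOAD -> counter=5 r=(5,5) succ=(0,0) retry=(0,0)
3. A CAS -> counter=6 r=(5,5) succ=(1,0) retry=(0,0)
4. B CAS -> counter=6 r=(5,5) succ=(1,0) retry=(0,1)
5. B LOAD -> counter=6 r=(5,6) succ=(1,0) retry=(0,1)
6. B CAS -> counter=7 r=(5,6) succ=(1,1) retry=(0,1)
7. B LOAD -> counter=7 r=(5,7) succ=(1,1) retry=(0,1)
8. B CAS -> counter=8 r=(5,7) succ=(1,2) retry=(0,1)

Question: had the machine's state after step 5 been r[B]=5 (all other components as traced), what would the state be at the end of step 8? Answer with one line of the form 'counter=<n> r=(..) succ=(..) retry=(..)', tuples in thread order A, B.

counter=7 r=(5,6) succ=(1,1) retry=(0,2)

state after step 5 := counter=6 r=(5,5) succ=(1,0) retry=(0,1)
6. B CAS -> counter=6 r=(5,5) succ=(1,0) retry=(0,2)
7. B LOAD -> counter=6 r=(5,6) succ=(1,0) retry=(0,2)
8. B CAS -> counter=7 r=(5,6) succ=(1,1) retry=(0,2)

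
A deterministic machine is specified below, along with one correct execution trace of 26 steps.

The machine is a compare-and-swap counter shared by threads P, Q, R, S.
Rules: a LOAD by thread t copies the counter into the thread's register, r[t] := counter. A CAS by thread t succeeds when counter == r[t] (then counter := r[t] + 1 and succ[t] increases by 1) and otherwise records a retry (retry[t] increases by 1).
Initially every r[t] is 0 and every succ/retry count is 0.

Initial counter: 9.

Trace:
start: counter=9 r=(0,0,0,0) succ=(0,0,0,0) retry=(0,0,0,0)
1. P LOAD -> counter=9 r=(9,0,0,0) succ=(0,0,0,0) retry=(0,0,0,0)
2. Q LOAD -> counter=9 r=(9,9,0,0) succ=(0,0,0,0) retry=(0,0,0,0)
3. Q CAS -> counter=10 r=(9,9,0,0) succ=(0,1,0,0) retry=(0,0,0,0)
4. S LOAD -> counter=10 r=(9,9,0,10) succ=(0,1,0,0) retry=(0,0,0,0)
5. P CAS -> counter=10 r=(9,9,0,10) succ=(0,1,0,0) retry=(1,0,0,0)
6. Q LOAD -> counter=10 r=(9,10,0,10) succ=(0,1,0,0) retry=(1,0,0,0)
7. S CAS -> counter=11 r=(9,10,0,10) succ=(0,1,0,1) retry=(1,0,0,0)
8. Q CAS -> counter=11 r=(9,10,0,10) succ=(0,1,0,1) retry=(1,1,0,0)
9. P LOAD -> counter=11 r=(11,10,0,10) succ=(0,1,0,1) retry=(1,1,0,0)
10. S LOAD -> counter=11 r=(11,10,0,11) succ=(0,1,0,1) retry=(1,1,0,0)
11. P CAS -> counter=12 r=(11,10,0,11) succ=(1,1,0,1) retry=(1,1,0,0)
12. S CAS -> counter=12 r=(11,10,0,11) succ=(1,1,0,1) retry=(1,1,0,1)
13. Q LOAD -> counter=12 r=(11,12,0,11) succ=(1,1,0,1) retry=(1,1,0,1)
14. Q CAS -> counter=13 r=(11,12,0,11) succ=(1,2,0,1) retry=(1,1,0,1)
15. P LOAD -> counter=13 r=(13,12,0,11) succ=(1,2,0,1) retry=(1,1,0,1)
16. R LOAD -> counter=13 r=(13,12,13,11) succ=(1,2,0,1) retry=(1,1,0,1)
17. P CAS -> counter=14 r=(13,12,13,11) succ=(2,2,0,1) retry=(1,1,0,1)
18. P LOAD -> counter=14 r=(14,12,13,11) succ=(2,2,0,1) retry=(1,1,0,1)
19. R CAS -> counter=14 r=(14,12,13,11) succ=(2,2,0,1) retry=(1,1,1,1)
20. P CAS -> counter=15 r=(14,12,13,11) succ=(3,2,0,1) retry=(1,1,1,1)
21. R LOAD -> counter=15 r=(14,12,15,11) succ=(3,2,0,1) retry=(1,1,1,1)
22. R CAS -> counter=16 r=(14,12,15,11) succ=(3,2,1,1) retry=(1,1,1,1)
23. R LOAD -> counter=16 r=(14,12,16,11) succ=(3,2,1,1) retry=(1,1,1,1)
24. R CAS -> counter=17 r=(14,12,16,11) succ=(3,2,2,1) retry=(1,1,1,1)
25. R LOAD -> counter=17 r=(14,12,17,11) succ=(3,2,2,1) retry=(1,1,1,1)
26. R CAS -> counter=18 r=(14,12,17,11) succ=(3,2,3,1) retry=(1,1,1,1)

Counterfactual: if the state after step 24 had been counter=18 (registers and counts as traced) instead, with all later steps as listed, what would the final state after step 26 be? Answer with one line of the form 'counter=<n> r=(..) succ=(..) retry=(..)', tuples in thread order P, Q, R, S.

state after step 24 := counter=18 r=(14,12,16,11) succ=(3,2,2,1) retry=(1,1,1,1)
25. R LOAD -> counter=18 r=(14,12,18,11) succ=(3,2,2,1) retry=(1,1,1,1)
26. R CAS -> counter=19 r=(14,12,18,11) succ=(3,2,3,1) retry=(1,1,1,1)

counter=19 r=(14,12,18,11) succ=(3,2,3,1) retry=(1,1,1,1)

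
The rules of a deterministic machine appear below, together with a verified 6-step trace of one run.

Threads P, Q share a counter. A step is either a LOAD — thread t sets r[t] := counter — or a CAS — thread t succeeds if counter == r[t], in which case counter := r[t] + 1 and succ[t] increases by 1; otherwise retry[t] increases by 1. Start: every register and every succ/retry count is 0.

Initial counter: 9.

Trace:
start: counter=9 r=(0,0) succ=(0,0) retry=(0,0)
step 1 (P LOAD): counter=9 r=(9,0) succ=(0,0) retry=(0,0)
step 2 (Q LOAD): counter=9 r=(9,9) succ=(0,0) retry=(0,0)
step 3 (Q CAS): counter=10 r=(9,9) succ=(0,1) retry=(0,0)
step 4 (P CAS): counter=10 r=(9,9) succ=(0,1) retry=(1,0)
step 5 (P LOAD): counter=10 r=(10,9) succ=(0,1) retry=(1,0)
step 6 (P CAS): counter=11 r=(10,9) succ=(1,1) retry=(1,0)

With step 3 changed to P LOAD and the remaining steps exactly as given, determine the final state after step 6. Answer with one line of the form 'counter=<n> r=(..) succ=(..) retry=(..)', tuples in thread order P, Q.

counter=11 r=(10,9) succ=(2,0) retry=(0,0)

(re-executing from step 3 with the substitution; state before step 3: counter=9 r=(9,9) succ=(0,0) retry=(0,0))
step 3 (P LOAD): counter=9 r=(9,9) succ=(0,0) retry=(0,0)
step 4 (P CAS): counter=10 r=(9,9) succ=(1,0) retry=(0,0)
step 5 (P LOAD): counter=10 r=(10,9) succ=(1,0) retry=(0,0)
step 6 (P CAS): counter=11 r=(10,9) succ=(2,0) retry=(0,0)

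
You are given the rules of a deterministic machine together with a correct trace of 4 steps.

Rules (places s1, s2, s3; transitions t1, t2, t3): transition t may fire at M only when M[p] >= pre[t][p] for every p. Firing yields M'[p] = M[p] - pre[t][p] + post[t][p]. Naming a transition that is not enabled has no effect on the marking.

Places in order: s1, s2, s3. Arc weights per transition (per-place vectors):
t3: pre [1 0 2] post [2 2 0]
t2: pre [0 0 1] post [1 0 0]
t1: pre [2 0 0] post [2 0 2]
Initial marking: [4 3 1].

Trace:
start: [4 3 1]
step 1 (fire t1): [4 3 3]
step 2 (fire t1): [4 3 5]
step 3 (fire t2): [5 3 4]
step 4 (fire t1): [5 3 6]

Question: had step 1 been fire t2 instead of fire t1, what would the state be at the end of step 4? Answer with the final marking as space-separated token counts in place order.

(re-executing from step 1 with the substitution; state before step 1: [4 3 1])
step 1 (fire t2): [5 3 0]
step 2 (fire t1): [5 3 2]
step 3 (fire t2): [6 3 1]
step 4 (fire t1): [6 3 3]

6 3 3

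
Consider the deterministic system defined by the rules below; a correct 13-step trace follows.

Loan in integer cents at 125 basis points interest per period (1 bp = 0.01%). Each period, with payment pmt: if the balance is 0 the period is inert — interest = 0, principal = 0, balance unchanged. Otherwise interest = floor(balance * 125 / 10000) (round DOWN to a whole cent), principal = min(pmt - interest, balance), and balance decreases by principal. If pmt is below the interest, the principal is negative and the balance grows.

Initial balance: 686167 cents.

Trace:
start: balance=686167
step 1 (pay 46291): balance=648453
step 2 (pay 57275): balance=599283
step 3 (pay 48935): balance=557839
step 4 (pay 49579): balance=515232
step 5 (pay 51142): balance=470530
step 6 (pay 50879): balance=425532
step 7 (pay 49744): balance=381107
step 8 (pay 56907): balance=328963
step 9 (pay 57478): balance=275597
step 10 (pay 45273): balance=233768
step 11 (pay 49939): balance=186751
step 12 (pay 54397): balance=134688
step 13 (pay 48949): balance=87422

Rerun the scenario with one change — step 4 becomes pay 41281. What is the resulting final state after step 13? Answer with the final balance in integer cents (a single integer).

(re-executing from step 4 with the substitution; state before step 4: balance=557839)
step 4 (pay 41281): balance=523530
step 5 (pay 51142): balance=478932
step 6 (pay 50879): balance=434039
step 7 (pay 49744): balance=389720
step 8 (pay 56907): balance=337684
step 9 (pay 57478): balance=284427
step 10 (pay 45273): balance=242709
step 11 (pay 49939): balance=195803
step 12 (pay 54397): balance=143853
step 13 (pay 48949): balance=96702

96702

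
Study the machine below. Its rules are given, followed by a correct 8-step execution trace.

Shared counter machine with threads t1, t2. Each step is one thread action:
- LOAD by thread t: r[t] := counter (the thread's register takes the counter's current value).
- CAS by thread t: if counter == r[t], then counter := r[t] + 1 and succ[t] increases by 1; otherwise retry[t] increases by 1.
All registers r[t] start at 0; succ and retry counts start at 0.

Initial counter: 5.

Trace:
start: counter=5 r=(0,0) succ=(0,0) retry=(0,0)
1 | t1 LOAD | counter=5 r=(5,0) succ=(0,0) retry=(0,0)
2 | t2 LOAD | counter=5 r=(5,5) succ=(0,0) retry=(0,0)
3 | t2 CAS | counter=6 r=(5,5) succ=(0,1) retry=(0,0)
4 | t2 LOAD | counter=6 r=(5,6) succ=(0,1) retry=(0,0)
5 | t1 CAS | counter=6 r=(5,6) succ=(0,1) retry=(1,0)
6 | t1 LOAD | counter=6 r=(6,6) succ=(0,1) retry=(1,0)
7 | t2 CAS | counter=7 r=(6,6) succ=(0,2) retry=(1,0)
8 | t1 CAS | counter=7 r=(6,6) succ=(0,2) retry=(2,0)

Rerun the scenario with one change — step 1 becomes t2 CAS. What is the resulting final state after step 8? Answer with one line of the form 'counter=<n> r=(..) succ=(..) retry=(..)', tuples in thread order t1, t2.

(re-executing from step 1 with the substitution; state before step 1: counter=5 r=(0,0) succ=(0,0) retry=(0,0))
1 | t2 CAS | counter=5 r=(0,0) succ=(0,0) retry=(0,1)
2 | t2 LOAD | counter=5 r=(0,5) succ=(0,0) retry=(0,1)
3 | t2 CAS | counter=6 r=(0,5) succ=(0,1) retry=(0,1)
4 | t2 LOAD | counter=6 r=(0,6) succ=(0,1) retry=(0,1)
5 | t1 CAS | counter=6 r=(0,6) succ=(0,1) retry=(1,1)
6 | t1 LOAD | counter=6 r=(6,6) succ=(0,1) retry=(1,1)
7 | t2 CAS | counter=7 r=(6,6) succ=(0,2) retry=(1,1)
8 | t1 CAS | counter=7 r=(6,6) succ=(0,2) retry=(2,1)

counter=7 r=(6,6) succ=(0,2) retry=(2,1)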